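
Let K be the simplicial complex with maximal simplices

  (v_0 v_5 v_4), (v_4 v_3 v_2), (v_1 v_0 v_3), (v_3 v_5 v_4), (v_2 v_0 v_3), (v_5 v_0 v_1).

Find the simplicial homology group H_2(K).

H_2 ≅ 0.

Take the total order v_0 < v_1 < v_2 < v_3 < v_4 < v_5 on the vertex set. Then K (dimension 2) consists of the simplices:

  0-simplices (6): [v_0], [v_1], [v_2], [v_3], [v_4], [v_5]
  1-simplices (12): [v_0,v_1], [v_0,v_2], [v_0,v_3], [v_0,v_4], [v_0,v_5], [v_1,v_3], [v_1,v_5], [v_2,v_3], [v_2,v_4], [v_3,v_4], [v_3,v_5], [v_4,v_5]
  2-simplices (6): [v_0,v_1,v_3], [v_0,v_1,v_5], [v_0,v_2,v_3], [v_0,v_4,v_5], [v_2,v_3,v_4], [v_3,v_4,v_5]

so the chain groups are C_0 ≅ Z^6, C_1 ≅ Z^12, C_2 ≅ Z^6.

Boundary ∂_1: C_1 → C_0 is given by ∂[p,q] = [q] − [p].
The resulting 6×12 matrix has rank 5, and its Smith normal form has invariant factors (1,1,1,1,1).

Boundary ∂_2: C_2 → C_1 acts by ∂[p,q,r] = [q,r] − [p,r] + [p,q]. For instance
  ∂[v_3,v_4,v_5] = [v_4,v_5] − [v_3,v_5] + [v_3,v_4],
  ∂[v_0,v_1,v_3] = [v_1,v_3] − [v_0,v_3] + [v_0,v_1].
The resulting 12×6 matrix has rank 6, and its Smith normal form has invariant factors (1,1,1,1,1,1).

Computing H_k = (kernel of ∂_k) / (image of ∂_{k+1}):

  H_2: rank ker ∂_2 − rank ∂_3 = (6 − 6) − 0 = 0, and there is no ∂_3, so H_2 ≅ 0.

(K is a triangulation of the cylinder S^1 x I.)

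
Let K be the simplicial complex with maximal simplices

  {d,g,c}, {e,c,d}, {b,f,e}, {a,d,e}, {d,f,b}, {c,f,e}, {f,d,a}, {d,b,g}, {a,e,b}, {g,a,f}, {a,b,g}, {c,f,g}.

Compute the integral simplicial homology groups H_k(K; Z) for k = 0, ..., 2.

We work with the vertex ordering a < b < c < d < e < f < g. The simplices of K, each written with vertices in increasing order, are:

  0-simplices (7): a, b, c, d, e, f, g
  1-simplices (18): ab, ad, ae, af, ag, bd, be, bf, bg, cd, ce, cf, cg, de, df, dg, ef, fg
  2-simplices (12): abe, abg, ade, adf, afg, bdf, bdg, bef, cde, cdg, cef, cfg

Hence C_0 ≅ Z^7, C_1 ≅ Z^18, C_2 ≅ Z^12.

∂_1: C_1 → C_0 is given by ∂[p,q] = [q] − [p]. For instance
  ∂df = f − d.
The 7×18 boundary matrix has rank 6 and Smith normal form diag(1,1,1,1,1,1).

∂_2: C_2 → C_1 sends each 2-simplex [p,q,r] to [q,r] − [p,r] + [p,q]. For instance
  ∂bdf = df − bf + bd,
  ∂ade = de − ae + ad.
This gives a 18×12 integer matrix of rank 12; reducing to Smith normal form yields diagonal entries (1,1,1,1,1,1,1,1,1,1,1,2).

From H_k ≅ ker(∂_k) / im(∂_{k+1}) we obtain:

  H_0: rank C_0 − rank ∂_1 = 7 − 6 = 1, and the invariant factors of ∂_1 are all 1, so H_0 = Z.
  H_1: rank ker ∂_1 − rank ∂_2 = (18 − 6) − 12 = 0, and ∂_2 has invariant factor 2 > 1, so H_1 = Z/2.
  H_2: rank ker ∂_2 − rank ∂_3 = (12 − 12) − 0 = 0, and there is no ∂_3, so H_2 = 0.

H_0 ≅ Z,  H_1 ≅ Z/2,  H_2 = 0.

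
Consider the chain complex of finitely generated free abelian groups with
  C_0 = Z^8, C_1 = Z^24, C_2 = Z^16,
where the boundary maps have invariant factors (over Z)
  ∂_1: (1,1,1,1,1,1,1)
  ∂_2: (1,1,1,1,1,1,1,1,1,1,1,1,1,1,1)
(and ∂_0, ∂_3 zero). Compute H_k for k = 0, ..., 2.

H_0: b_0 = 8 − 0 − 7 = 1; torsion from ∂_1 factors > 1: none. So H_0 ≅ Z.
H_1: b_1 = 24 − 7 − 15 = 2; torsion from ∂_2 factors > 1: none. So H_1 ≅ Z^2.
H_2: b_2 = 16 − 15 − 0 = 1; torsion from ∂_3 factors > 1: none. So H_2 ≅ Z.

H_0 ≅ Z,  H_1 ≅ Z^2,  H_2 ≅ Z.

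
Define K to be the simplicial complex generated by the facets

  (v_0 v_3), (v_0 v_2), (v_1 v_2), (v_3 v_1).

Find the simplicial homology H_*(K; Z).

Fix the vertex order v_0 < v_1 < v_2 < v_3 and write every simplex with vertices in increasing order. Then dim K = 1 and the simplices of K are:

  0-simplices (4): [v_0], [v_1], [v_2], [v_3]
  1-simplices (4): [v_0,v_2], [v_0,v_3], [v_1,v_2], [v_1,v_3]

Hence C_0 ≅ Z^4, C_1 ≅ Z^4.

∂_1: C_1 → C_0 is given by ∂[p,q] = [q] − [p]. For instance
  ∂[v_1,v_2] = [v_2] − [v_1].
As a 4×4 matrix over Z this has rank 3, with invariant factors (1,1,1).

Reading off H_k = ker ∂_k / im ∂_{k+1}:

  H_0: rank C_0 − rank ∂_1 = 4 − 3 = 1, and the invariant factors of ∂_1 are all 1, so H_0 ≅ Z.
  H_1: rank ker ∂_1 − rank ∂_2 = (4 − 3) − 0 = 1, and there is no ∂_2, so H_1 ≅ Z.

As a check, the Euler characteristic is 4 − 4 = 0, which agrees with 1 − 1 = 0.

H_0 = Z,  H_1 = Z.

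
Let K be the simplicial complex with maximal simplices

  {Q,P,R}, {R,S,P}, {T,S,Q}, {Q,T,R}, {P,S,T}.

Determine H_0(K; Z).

We work with the vertex ordering P < Q < R < S < T. The simplices of K, each written with vertices in increasing order, are:

  0-simplices (5): P, Q, R, S, T
  1-simplices (10): PQ, PR, PS, PT, QR, QS, QT, RS, RT, ST
  2-simplices (5): PQR, PRS, PST, QRT, QST

so the chain groups are C_0 ≅ Z^5, C_1 ≅ Z^10, C_2 ≅ Z^5.

Boundary ∂_1: C_1 → C_0 is given by ∂[p,q] = [q] − [p].
The 5×10 boundary matrix has rank 4 and Smith normal form diag(1,1,1,1).

The boundary map ∂_2: C_2 → C_1 maps a triangle to the signed sum of its edges. For instance
  ∂QRT = RT − QT + QR,
  ∂PRS = RS − PS + PR.
As a 10×5 matrix over Z this has rank 5, with invariant factors (1,1,1,1,1).

From H_k ≅ ker(∂_k) / im(∂_{k+1}) we obtain:

  H_0: rank C_0 − rank ∂_1 = 5 − 4 = 1, and the invariant factors of ∂_1 are all 1, so H_0 ≅ Z.

(K is a triangulation of the Möbius band.)

H_0 = Z.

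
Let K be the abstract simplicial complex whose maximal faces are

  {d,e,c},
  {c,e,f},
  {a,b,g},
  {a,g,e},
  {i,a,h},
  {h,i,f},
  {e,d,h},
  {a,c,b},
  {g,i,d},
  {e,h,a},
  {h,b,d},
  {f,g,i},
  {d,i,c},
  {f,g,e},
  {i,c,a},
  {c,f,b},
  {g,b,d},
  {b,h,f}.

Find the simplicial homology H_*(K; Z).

Order the vertices as a < b < c < d < e < f < g < h < i. Listing each simplex with vertices in this order, K has dimension 2 with simplices:

  0-simplices (9): a, b, c, d, e, f, g, h, i
  1-simplices (27): ab, ac, ae, ag, ah, ai, bc, bd, bf, bg, bh, cd, ce, cf, ci, de, dg, dh, di, ef, eg, eh, fg, fh, fi, gi, hi
  2-simplices (18): abc, abg, aci, aeg, aeh, ahi, bcf, bdg, bdh, bfh, cde, cdi, cef, deh, dgi, efg, fgi, fhi

Hence C_0 ≅ Z^9, C_1 ≅ Z^27, C_2 ≅ Z^18.

Boundary ∂_1: C_1 → C_0 is given by ∂[p,q] = [q] − [p].
As a 9×27 matrix over Z this has rank 8, with invariant factors (1,1,1,1,1,1,1,1).

The boundary map ∂_2: C_2 → C_1 maps a triangle to the signed sum of its edges. For instance
  ∂bcf = cf − bf + bc,
  ∂fhi = hi − fi + fh.
As a 27×18 matrix over Z this has rank 17, with invariant factors (1,1,1,1,1,1,1,1,1,1,1,1,1,1,1,1,1).

From H_k ≅ ker(∂_k) / im(∂_{k+1}) we obtain:

  H_0: rank C_0 − rank ∂_1 = 9 − 8 = 1, and the invariant factors of ∂_1 are all 1, so H_0 ≅ Z.
  H_1: rank ker ∂_1 − rank ∂_2 = (27 − 8) − 17 = 2, and the invariant factors of ∂_2 are all 1, so H_1 ≅ Z^2.
  H_2: rank ker ∂_2 − rank ∂_3 = (18 − 17) − 0 = 1, and there is no ∂_3, so H_2 ≅ Z.

H_0 = Z,  H_1 = Z^2,  H_2 = Z.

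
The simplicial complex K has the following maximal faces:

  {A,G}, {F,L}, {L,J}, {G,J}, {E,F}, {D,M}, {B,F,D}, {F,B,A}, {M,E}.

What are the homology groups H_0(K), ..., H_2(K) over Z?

H_0 = Z,  H_1 = Z^2,  H_2 = 0.

K has 9 vertices, 12 edges, 2 triangles.
rank ∂_0 = 0, rank ∂_1 = 8 ⇒ b_0 = 9 − 0 − 8 = 1; all invariant factors of ∂_1 are 1 so no torsion. So H_0 ≅ Z.
rank ∂_1 = 8, rank ∂_2 = 2 ⇒ b_1 = 12 − 8 − 2 = 2; all invariant factors of ∂_2 are 1 so no torsion. So H_1 ≅ Z^2.
rank ∂_2 = 2, rank ∂_3 = 0 ⇒ b_2 = 2 − 2 − 0 = 0. So H_2 ≅ 0.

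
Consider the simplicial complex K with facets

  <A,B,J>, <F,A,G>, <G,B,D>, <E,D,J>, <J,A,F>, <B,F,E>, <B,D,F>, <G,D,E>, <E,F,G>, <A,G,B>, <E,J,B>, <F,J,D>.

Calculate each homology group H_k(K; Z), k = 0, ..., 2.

Fix the vertex order A < B < D < E < F < G < J and write every simplex with vertices in increasing order. Then dim K = 2 and the simplices of K are:

  0-simplices (7): A, B, D, E, F, G, J
  1-simplices (18): AB, AF, AG, AJ, BD, BE, BF, BG, BJ, DE, DF, DG, DJ, EF, EG, EJ, FG, FJ
  2-simplices (12): ABG, ABJ, AFG, AFJ, BDF, BDG, BEF, BEJ, DEG, DEJ, DFJ, EFG

Hence C_0 ≅ Z^7, C_1 ≅ Z^18, C_2 ≅ Z^12.

Boundary ∂_1: C_1 → C_0 is given by ∂[p,q] = [q] − [p]. For instance
  ∂EF = F − E.
As a 7×18 matrix over Z this has rank 6, with invariant factors (1,1,1,1,1,1).

Boundary ∂_2: C_2 → C_1 maps a triangle to the signed sum of its edges. For instance
  ∂AFG = FG − AG + AF,
  ∂EFG = FG − EG + EF.
The resulting 18×12 matrix has rank 12, and its Smith normal form has invariant factors (1,1,1,1,1,1,1,1,1,1,1,2).

Now H_k = ker ∂_k / im ∂_{k+1}, so:

  H_0: rank C_0 − rank ∂_1 = 7 − 6 = 1, and the invariant factors of ∂_1 are all 1, so H_0 = Z.
  H_1: rank ker ∂_1 − rank ∂_2 = (18 − 6) − 12 = 0, and ∂_2 has invariant factor 2 > 1, so H_1 = Z/2.
  H_2: rank ker ∂_2 − rank ∂_3 = (12 − 12) − 0 = 0, and there is no ∂_3, so H_2 = 0.

As a check, the Euler characteristic is 7 − 18 + 12 = 1, which agrees with 1 − 0 + 0 = 1.

H_0 ≅ Z,  H_1 ≅ Z/2,  H_2 = 0.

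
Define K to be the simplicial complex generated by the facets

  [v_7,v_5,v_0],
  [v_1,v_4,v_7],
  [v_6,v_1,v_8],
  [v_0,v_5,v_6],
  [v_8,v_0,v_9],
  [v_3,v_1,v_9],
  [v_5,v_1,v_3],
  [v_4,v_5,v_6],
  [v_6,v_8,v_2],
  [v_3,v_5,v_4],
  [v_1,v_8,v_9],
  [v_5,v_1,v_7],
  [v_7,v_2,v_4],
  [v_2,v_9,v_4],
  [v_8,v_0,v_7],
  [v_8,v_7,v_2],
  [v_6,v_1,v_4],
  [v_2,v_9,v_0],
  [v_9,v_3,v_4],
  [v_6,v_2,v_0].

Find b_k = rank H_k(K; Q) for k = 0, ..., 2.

b_0 = 1, b_1 = 1, b_2 = 0.

Order the vertices as v_0 < v_1 < v_2 < v_3 < v_4 < v_5 < v_6 < v_7 < v_8 < v_9. Listing each simplex with vertices in this order, K has dimension 2 with simplices:

  0-simplices (10): [v_0], [v_1], [v_2], [v_3], [v_4], [v_5], [v_6], [v_7], [v_8], [v_9]
  1-simplices (30): (30 of them)
  2-simplices (20): (20 of them)

giving chain groups C_0 ≅ Z^10, C_1 ≅ Z^30, C_2 ≅ Z^20.

The boundary map ∂_1: C_1 → C_0 is given by ∂[p,q] = [q] − [p]. For instance
  ∂[v_0,v_8] = [v_8] − [v_0].
This gives a 10×30 integer matrix of rank 9; reducing to Smith normal form yields diagonal entries (1,1,1,1,1,1,1,1,1).

∂_2: C_2 → C_1 maps a triangle to the signed sum of its edges. For instance
  ∂[v_1,v_8,v_9] = [v_8,v_9] − [v_1,v_9] + [v_1,v_8],
  ∂[v_0,v_2,v_9] = [v_2,v_9] − [v_0,v_9] + [v_0,v_2].
This gives a 30×20 integer matrix of rank 20; reducing to Smith normal form yields diagonal entries (1,1,1,1,1,1,1,1,1,1,1,1,1,1,1,1,1,1,1,2).

From H_k ≅ ker(∂_k) / im(∂_{k+1}) we obtain:

  H_0: rank C_0 − rank ∂_1 = 10 − 9 = 1, and the invariant factors of ∂_1 are all 1, so H_0 ≅ Z.
  H_1: rank ker ∂_1 − rank ∂_2 = (30 − 9) − 20 = 1, and ∂_2 has invariant factor 2 > 1, so H_1 ≅ Z × Z/2.
  H_2: rank ker ∂_2 − rank ∂_3 = (20 − 20) − 0 = 0, and there is no ∂_3, so H_2 ≅ 0.

(K is a triangulation of the Klein bottle.)

Hence the Betti numbers are b_0 = 1, b_1 = 1, b_2 = 0.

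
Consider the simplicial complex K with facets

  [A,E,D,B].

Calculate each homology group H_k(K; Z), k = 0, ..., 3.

H_0 = Z,  H_1 = 0,  H_2 = 0,  H_3 = 0.

Fix the vertex order A < B < D < E and write every simplex with vertices in increasing order. Then dim K = 3 and the simplices of K are:

  0-simplices (4): A, B, D, E
  1-simplices (6): AB, AD, AE, BD, BE, DE
  2-simplices (4): ABD, ABE, ADE, BDE
  3-simplices (1): ABDE

giving chain groups C_0 ≅ Z^4, C_1 ≅ Z^6, C_2 ≅ Z^4, C_3 ≅ Z^1.

Boundary ∂_1: C_1 → C_0 is given by ∂[p,q] = [q] − [p].
The resulting 4×6 matrix has rank 3, and its Smith normal form has invariant factors (1,1,1).

The boundary map ∂_2: C_2 → C_1 sends each 2-simplex [p,q,r] to [q,r] − [p,r] + [p,q]. For instance
  ∂BDE = DE − BE + BD,
  ∂ADE = DE − AE + AD.
The resulting 6×4 matrix has rank 3, and its Smith normal form has invariant factors (1,1,1).

The boundary map ∂_3: C_3 → C_2 sends each 3-simplex σ to the alternating sum Σ_i (−1)^i (σ with its i-th vertex removed). For instance
  ∂ABDE = BDE − ADE + ABE − ABD.
The resulting 4×1 matrix has rank 1, and its Smith normal form has invariant factors (1).

From H_k ≅ ker(∂_k) / im(∂_{k+1}) we obtain:

  H_0: rank C_0 − rank ∂_1 = 4 − 3 = 1, and the invariant factors of ∂_1 are all 1, so H_0 = Z.
  H_1: rank ker ∂_1 − rank ∂_2 = (6 − 3) − 3 = 0, and the invariant factors of ∂_2 are all 1, so H_1 = 0.
  H_2: rank ker ∂_2 − rank ∂_3 = (4 − 3) − 1 = 0, and the invariant factors of ∂_3 are all 1, so H_2 = 0.
  H_3: rank ker ∂_3 − rank ∂_4 = (1 − 1) − 0 = 0, and there is no ∂_4, so H_3 = 0.

As a check, the Euler characteristic is 4 − 6 + 4 − 1 = 1, which agrees with 1 − 0 + 0 − 0 = 1.
(K is a triangulation of the 3-simplex.)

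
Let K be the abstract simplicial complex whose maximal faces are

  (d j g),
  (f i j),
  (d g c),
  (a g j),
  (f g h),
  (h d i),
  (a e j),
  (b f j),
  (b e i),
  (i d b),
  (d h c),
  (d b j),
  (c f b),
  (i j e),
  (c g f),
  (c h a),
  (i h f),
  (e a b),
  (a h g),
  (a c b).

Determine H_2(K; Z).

H_2 ≅ 0.

We work with the vertex ordering a < b < c < d < e < f < g < h < i < j. The simplices of K, each written with vertices in increasing order, are:

  0-simplices (10): a, b, c, d, e, f, g, h, i, j
  1-simplices (30): ab, ac, ae, ag, ah, aj, bc, bd, be, bf, bi, bj, cd, cf, cg, ch, dg, dh, di, dj, ei, ej, fg, fh, fi, fj, gh, gj, hi, ij
  2-simplices (20): abc, abe, ach, aej, agh, agj, bcf, bdi, bdj, bei, bfj, cdg, cdh, cfg, dgj, dhi, eij, fgh, fhi, fij

Hence C_0 ≅ Z^10, C_1 ≅ Z^30, C_2 ≅ Z^20.

The boundary map ∂_1: C_1 → C_0 sends each edge [p,q] (with p < q) to q − p. For instance
  ∂ij = j − i.
The resulting 10×30 matrix has rank 9, and its Smith normal form has invariant factors (1,1,1,1,1,1,1,1,1).

∂_2: C_2 → C_1 maps a triangle to the signed sum of its edges. For instance
  ∂dhi = hi − di + dh,
  ∂cfg = fg − cg + cf.
This gives a 30×20 integer matrix of rank 20; reducing to Smith normal form yields diagonal entries (1,1,1,1,1,1,1,1,1,1,1,1,1,1,1,1,1,1,1,2).

Now H_k = ker ∂_k / im ∂_{k+1}, so:

  H_2: rank ker ∂_2 − rank ∂_3 = (20 − 20) − 0 = 0, and there is no ∂_3, so H_2 ≅ 0.

(K is a triangulation of the Klein bottle.)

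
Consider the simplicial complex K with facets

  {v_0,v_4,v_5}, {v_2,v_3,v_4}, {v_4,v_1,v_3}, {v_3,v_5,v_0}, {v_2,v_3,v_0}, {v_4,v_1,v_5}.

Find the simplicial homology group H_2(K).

Take the total order v_0 < v_1 < v_2 < v_3 < v_4 < v_5 on the vertex set. Then K (dimension 2) consists of the simplices:

  0-simplices (6): [v_0], [v_1], [v_2], [v_3], [v_4], [v_5]
  1-simplices (12): [v_0,v_2], [v_0,v_3], [v_0,v_4], [v_0,v_5], [v_1,v_3], [v_1,v_4], [v_1,v_5], [v_2,v_3], [v_2,v_4], [v_3,v_4], [v_3,v_5], [v_4,v_5]
  2-simplices (6): [v_0,v_2,v_3], [v_0,v_3,v_5], [v_0,v_4,v_5], [v_1,v_3,v_4], [v_1,v_4,v_5], [v_2,v_3,v_4]

giving chain groups C_0 ≅ Z^6, C_1 ≅ Z^12, C_2 ≅ Z^6.

Boundary ∂_1: C_1 → C_0 is given by ∂[p,q] = [q] − [p].
As a 6×12 matrix over Z this has rank 5, with invariant factors (1,1,1,1,1).

∂_2: C_2 → C_1 maps a triangle to the signed sum of its edges. For instance
  ∂[v_2,v_3,v_4] = [v_3,v_4] − [v_2,v_4] + [v_2,v_3],
  ∂[v_0,v_2,v_3] = [v_2,v_3] − [v_0,v_3] + [v_0,v_2].
This gives a 12×6 integer matrix of rank 6; reducing to Smith normal form yields diagonal entries (1,1,1,1,1,1).

Computing H_k = (kernel of ∂_k) / (image of ∂_{k+1}):

  H_2: rank ker ∂_2 − rank ∂_3 = (6 − 6) − 0 = 0, and there is no ∂_3, so H_2 ≅ 0.

H_2 ≅ 0.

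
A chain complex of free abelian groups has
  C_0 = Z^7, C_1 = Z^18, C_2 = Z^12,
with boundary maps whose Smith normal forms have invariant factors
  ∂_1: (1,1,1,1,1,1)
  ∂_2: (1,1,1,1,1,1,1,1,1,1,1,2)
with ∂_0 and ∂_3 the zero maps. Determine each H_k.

H_0 = Z,  H_1 = Z/2Z,  H_2 = 0.

H_0: b_0 = 7 − 0 − 6 = 1; torsion from ∂_1 factors > 1: none. So H_0 = Z.
H_1: b_1 = 18 − 6 − 12 = 0; torsion from ∂_2 factors > 1: [2]. So H_1 = Z/2Z.
H_2: b_2 = 12 − 12 − 0 = 0; torsion from ∂_3 factors > 1: none. So H_2 = 0.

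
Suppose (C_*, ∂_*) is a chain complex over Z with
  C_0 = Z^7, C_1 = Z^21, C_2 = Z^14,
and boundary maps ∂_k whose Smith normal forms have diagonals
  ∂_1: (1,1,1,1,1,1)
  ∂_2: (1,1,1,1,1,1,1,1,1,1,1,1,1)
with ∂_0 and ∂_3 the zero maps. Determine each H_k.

H_0: b_0 = 7 − 0 − 6 = 1; torsion from ∂_1 factors > 1: none. So H_0 = Z.
H_1: b_1 = 21 − 6 − 13 = 2; torsion from ∂_2 factors > 1: none. So H_1 = Z^2.
H_2: b_2 = 14 − 13 − 0 = 1; torsion from ∂_3 factors > 1: none. So H_2 = Z.

H_0 = Z,  H_1 = Z^2,  H_2 = Z.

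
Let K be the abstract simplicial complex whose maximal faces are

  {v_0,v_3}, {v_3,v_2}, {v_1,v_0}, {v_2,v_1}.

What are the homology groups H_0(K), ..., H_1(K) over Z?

We work with the vertex ordering v_0 < v_1 < v_2 < v_3. The simplices of K, each written with vertices in increasing order, are:

  0-simplices (4): [v_0], [v_1], [v_2], [v_3]
  1-simplices (4): [v_0,v_1], [v_0,v_3], [v_1,v_2], [v_2,v_3]

so the chain groups are C_0 ≅ Z^4, C_1 ≅ Z^4.

The boundary map ∂_1: C_1 → C_0 sends each edge [p,q] (with p < q) to q − p. For instance
  ∂[v_0,v_3] = [v_3] − [v_0].
This gives a 4×4 integer matrix of rank 3; reducing to Smith normal form yields diagonal entries (1,1,1).

Now H_k = ker ∂_k / im ∂_{k+1}, so:

  H_0: rank C_0 − rank ∂_1 = 4 − 3 = 1, and the invariant factors of ∂_1 are all 1, so H_0 ≅ Z.
  H_1: rank ker ∂_1 − rank ∂_2 = (4 − 3) − 0 = 1, and there is no ∂_2, so H_1 ≅ Z.

H_0 ≅ Z,  H_1 ≅ Z.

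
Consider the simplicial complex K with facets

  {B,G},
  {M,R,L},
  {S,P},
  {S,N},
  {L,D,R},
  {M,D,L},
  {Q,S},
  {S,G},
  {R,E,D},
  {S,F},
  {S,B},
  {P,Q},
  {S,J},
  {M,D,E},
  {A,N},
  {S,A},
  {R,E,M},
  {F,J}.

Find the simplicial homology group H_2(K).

H_2 ≅ Z.

We work with the vertex ordering A < B < D < E < F < G < J < L < M < N < P < Q < R < S. The simplices of K, each written with vertices in increasing order, are:

  0-simplices (14): A, B, D, E, F, G, J, L, M, N, P, Q, R, S
  1-simplices (21): AN, AS, BG, BS, DE, DL, DM, DR, EM, ER, FJ, FS, GS, JS, LM, LR, MR, NS, PQ, PS, QS
  2-simplices (6): DEM, DER, DLM, DLR, EMR, LMR

so the chain groups are C_0 ≅ Z^14, C_1 ≅ Z^21, C_2 ≅ Z^6.

∂_1: C_1 → C_0 maps an edge to its endpoints' difference, ∂[p,q] = q − p.
The resulting 14×21 matrix has rank 12, and its Smith normal form has invariant factors (1,1,1,1,1,1,1,1,1,1,1,1).

Boundary ∂_2: C_2 → C_1 acts by ∂[p,q,r] = [q,r] − [p,r] + [p,q]. For instance
  ∂DLR = LR − DR + DL,
  ∂DER = ER − DR + DE.
The resulting 21×6 matrix has rank 5, and its Smith normal form has invariant factors (1,1,1,1,1).

Reading off H_k = ker ∂_k / im ∂_{k+1}:

  H_2: rank ker ∂_2 − rank ∂_3 = (6 − 5) − 0 = 1, and there is no ∂_3, so H_2 ≅ Z.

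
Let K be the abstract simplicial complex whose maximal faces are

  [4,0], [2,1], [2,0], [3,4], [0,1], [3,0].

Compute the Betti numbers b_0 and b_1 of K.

b_0 = 1, b_1 = 2.

Order the vertices as 0 < 1 < 2 < 3 < 4. Listing each simplex with vertices in this order, K has dimension 1 with simplices:

  0-simplices (5): [0], [1], [2], [3], [4]
  1-simplices (6): [0,1], [0,2], [0,3], [0,4], [1,2], [3,4]

so the chain groups are C_0 ≅ Z^5, C_1 ≅ Z^6.

Boundary ∂_1: C_1 → C_0 maps an edge to its endpoints' difference, ∂[p,q] = q − p. For instance
  ∂[0,3] = [3] − [0].
The resulting 5×6 matrix has rank 4, and its Smith normal form has invariant factors (1,1,1,1).

Now H_k = ker ∂_k / im ∂_{k+1}, so:

  H_0: rank C_0 − rank ∂_1 = 5 − 4 = 1, and the invariant factors of ∂_1 are all 1, so H_0 = Z.
  H_1: rank ker ∂_1 − rank ∂_2 = (6 − 4) − 0 = 2, and there is no ∂_2, so H_1 = Z^2.

As a check, the Euler characteristic is 5 − 6 = -1, which agrees with 1 − 2 = -1.
(K is a triangulation of a wedge of 2 circles.)

Hence the Betti numbers are b_0 = 1, b_1 = 2.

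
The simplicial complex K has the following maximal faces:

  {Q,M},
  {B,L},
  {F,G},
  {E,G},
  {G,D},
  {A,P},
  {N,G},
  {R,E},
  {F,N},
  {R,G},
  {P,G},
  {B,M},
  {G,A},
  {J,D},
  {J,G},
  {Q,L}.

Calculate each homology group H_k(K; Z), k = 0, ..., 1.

Order the vertices as A < B < D < E < F < G < J < L < M < N < P < Q < R. Listing each simplex with vertices in this order, K has dimension 1 with simplices:

  0-simplices (13): A, B, D, E, F, G, J, L, M, N, P, Q, R
  1-simplices (16): AG, AP, BL, BM, DG, DJ, EG, ER, FG, FN, GJ, GN, GP, GR, LQ, MQ

so the chain groups are C_0 ≅ Z^13, C_1 ≅ Z^16.

The boundary map ∂_1: C_1 → C_0 sends each edge [p,q] (with p < q) to q − p.
This gives a 13×16 integer matrix of rank 11; reducing to Smith normal form yields diagonal entries (1,1,1,1,1,1,1,1,1,1,1).

Now H_k = ker ∂_k / im ∂_{k+1}, so:

  H_0: rank C_0 − rank ∂_1 = 13 − 11 = 2, and the invariant factors of ∂_1 are all 1, so H_0 = Z^2.
  H_1: rank ker ∂_1 − rank ∂_2 = (16 − 11) − 0 = 5, and there is no ∂_2, so H_1 = Z^5.

(K is a triangulation of the disjoint union of a wedge of 4 circles and the circle S^1.)

H_0 ≅ Z^2,  H_1 ≅ Z^5.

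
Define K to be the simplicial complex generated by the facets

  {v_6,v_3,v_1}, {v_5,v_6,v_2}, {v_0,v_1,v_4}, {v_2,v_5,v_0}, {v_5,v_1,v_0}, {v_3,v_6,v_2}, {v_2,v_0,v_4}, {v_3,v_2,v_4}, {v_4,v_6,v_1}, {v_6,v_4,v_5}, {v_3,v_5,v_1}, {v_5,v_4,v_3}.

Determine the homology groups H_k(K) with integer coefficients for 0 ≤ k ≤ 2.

H_0 ≅ Z,  H_1 ≅ Z/2,  H_2 = 0.

We work with the vertex ordering v_0 < v_1 < v_2 < v_3 < v_4 < v_5 < v_6. The simplices of K, each written with vertices in increasing order, are:

  0-simplices (7): [v_0], [v_1], [v_2], [v_3], [v_4], [v_5], [v_6]
  1-simplices (18): (18 of them)
  2-simplices (12): (12 of them)

so the chain groups are C_0 ≅ Z^7, C_1 ≅ Z^18, C_2 ≅ Z^12.

∂_1: C_1 → C_0 maps an edge to its endpoints' difference, ∂[p,q] = q − p.
The 7×18 boundary matrix has rank 6 and Smith normal form diag(1,1,1,1,1,1).

The boundary map ∂_2: C_2 → C_1 sends each 2-simplex [p,q,r] to [q,r] − [p,r] + [p,q]. For instance
  ∂[v_2,v_5,v_6] = [v_5,v_6] − [v_2,v_6] + [v_2,v_5],
  ∂[v_2,v_3,v_4] = [v_3,v_4] − [v_2,v_4] + [v_2,v_3].
The resulting 18×12 matrix has rank 12, and its Smith normal form has invariant factors (1,1,1,1,1,1,1,1,1,1,1,2).

Computing H_k = (kernel of ∂_k) / (image of ∂_{k+1}):

  H_0: rank C_0 − rank ∂_1 = 7 − 6 = 1, and the invariant factors of ∂_1 are all 1, so H_0 ≅ Z.
  H_1: rank ker ∂_1 − rank ∂_2 = (18 − 6) − 12 = 0, and ∂_2 has invariant factor 2 > 1, so H_1 ≅ Z/2.
  H_2: rank ker ∂_2 − rank ∂_3 = (12 − 12) − 0 = 0, and there is no ∂_3, so H_2 ≅ 0.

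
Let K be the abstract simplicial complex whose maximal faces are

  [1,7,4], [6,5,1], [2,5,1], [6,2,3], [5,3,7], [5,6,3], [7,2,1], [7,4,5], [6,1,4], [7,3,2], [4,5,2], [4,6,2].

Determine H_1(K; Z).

We work with the vertex ordering 1 < 2 < 3 < 4 < 5 < 6 < 7. The simplices of K, each written with vertices in increasing order, are:

  0-simplices (7): [1], [2], [3], [4], [5], [6], [7]
  1-simplices (18): [1,2], [1,4], [1,5], [1,6], [1,7], [2,3], [2,4], [2,5], [2,6], [2,7], [3,5], [3,6], [3,7], [4,5], [4,6], [4,7], [5,6], [5,7]
  2-simplices (12): [1,2,5], [1,2,7], [1,4,6], [1,4,7], [1,5,6], [2,3,6], [2,3,7], [2,4,5], [2,4,6], [3,5,6], [3,5,7], [4,5,7]

so the chain groups are C_0 ≅ Z^7, C_1 ≅ Z^18, C_2 ≅ Z^12.

∂_1: C_1 → C_0 is given by ∂[p,q] = [q] − [p].
The resulting 7×18 matrix has rank 6, and its Smith normal form has invariant factors (1,1,1,1,1,1).

The boundary map ∂_2: C_2 → C_1 acts by ∂[p,q,r] = [q,r] − [p,r] + [p,q]. For instance
  ∂[2,3,6] = [3,6] − [2,6] + [2,3],
  ∂[1,4,7] = [4,7] − [1,7] + [1,4].
The resulting 18×12 matrix has rank 12, and its Smith normal form has invariant factors (1,1,1,1,1,1,1,1,1,1,1,2).

Reading off H_k = ker ∂_k / im ∂_{k+1}:

  H_1: rank ker ∂_1 − rank ∂_2 = (18 − 6) − 12 = 0, and ∂_2 has invariant factor 2 > 1, so H_1 ≅ Z/2Z.

H_1 = Z/2Z.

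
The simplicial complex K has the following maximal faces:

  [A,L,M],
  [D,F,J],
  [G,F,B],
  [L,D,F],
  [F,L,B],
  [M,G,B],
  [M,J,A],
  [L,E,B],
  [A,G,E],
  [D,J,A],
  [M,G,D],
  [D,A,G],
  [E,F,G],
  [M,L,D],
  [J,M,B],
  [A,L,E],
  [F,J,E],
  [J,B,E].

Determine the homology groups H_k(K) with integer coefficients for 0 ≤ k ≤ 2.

H_0 ≅ Z,  H_1 ≅ Z ⊕ Z/2Z,  H_2 = 0.

Take the total order A < B < D < E < F < G < J < L < M on the vertex set. Then K (dimension 2) consists of the simplices:

  0-simplices (9): A, B, D, E, F, G, J, L, M
  1-simplices (27): AD, AE, AG, AJ, AL, AM, BE, BF, BG, BJ, BL, BM, DF, DG, DJ, DL, DM, EF, EG, EJ, EL, FG, FJ, FL, GM, JM, LM
  2-simplices (18): ADG, ADJ, AEG, AEL, AJM, ALM, BEJ, BEL, BFG, BFL, BGM, BJM, DFJ, DFL, DGM, DLM, EFG, EFJ

so the chain groups are C_0 ≅ Z^9, C_1 ≅ Z^27, C_2 ≅ Z^18.

The boundary map ∂_1: C_1 → C_0 maps an edge to its endpoints' difference, ∂[p,q] = q − p.
The resulting 9×27 matrix has rank 8, and its Smith normal form has invariant factors (1,1,1,1,1,1,1,1).

Boundary ∂_2: C_2 → C_1 maps a triangle to the signed sum of its edges. For instance
  ∂AJM = JM − AM + AJ,
  ∂ADG = DG − AG + AD.
The 27×18 boundary matrix has rank 18 and Smith normal form diag(1,1,1,1,1,1,1,1,1,1,1,1,1,1,1,1,1,2).

Now H_k = ker ∂_k / im ∂_{k+1}, so:

  H_0: rank C_0 − rank ∂_1 = 9 − 8 = 1, and the invariant factors of ∂_1 are all 1, so H_0 ≅ Z.
  H_1: rank ker ∂_1 − rank ∂_2 = (27 − 8) − 18 = 1, and ∂_2 has invariant factor 2 > 1, so H_1 ≅ Z ⊕ Z/2Z.
  H_2: rank ker ∂_2 − rank ∂_3 = (18 − 18) − 0 = 0, and there is no ∂_3, so H_2 ≅ 0.

As a check, the Euler characteristic is 9 − 27 + 18 = 0, which agrees with 1 − 1 + 0 = 0.
(K is a triangulation of the Klein bottle.)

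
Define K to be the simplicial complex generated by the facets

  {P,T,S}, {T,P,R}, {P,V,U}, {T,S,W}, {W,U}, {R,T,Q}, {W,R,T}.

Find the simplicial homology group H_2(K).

Order the vertices as P < Q < R < S < T < U < V < W. Listing each simplex with vertices in this order, K has dimension 2 with simplices:

  0-simplices (8): P, Q, R, S, T, U, V, W
  1-simplices (14): PR, PS, PT, PU, PV, QR, QT, RT, RW, ST, SW, TW, UV, UW
  2-simplices (6): PRT, PST, PUV, QRT, RTW, STW

Hence C_0 ≅ Z^8, C_1 ≅ Z^14, C_2 ≅ Z^6.

The boundary map ∂_1: C_1 → C_0 maps an edge to its endpoints' difference, ∂[p,q] = q − p. For instance
  ∂TW = W − T.
The resulting 8×14 matrix has rank 7, and its Smith normal form has invariant factors (1,1,1,1,1,1,1).

The boundary map ∂_2: C_2 → C_1 acts by ∂[p,q,r] = [q,r] − [p,r] + [p,q]. For instance
  ∂QRT = RT − QT + QR,
  ∂RTW = TW − RW + RT.
This gives a 14×6 integer matrix of rank 6; reducing to Smith normal form yields diagonal entries (1,1,1,1,1,1).

Reading off H_k = ker ∂_k / im ∂_{k+1}:

  H_2: rank ker ∂_2 − rank ∂_3 = (6 − 6) − 0 = 0, and there is no ∂_3, so H_2 ≅ 0.

H_2 ≅ 0.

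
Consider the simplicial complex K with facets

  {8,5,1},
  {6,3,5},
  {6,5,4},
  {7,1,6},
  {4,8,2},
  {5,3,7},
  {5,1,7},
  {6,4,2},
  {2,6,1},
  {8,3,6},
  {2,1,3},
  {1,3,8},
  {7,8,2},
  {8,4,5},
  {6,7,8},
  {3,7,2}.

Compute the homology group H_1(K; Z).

H_1 ≅ Z^2.

Take the total order 1 < 2 < 3 < 4 < 5 < 6 < 7 < 8 on the vertex set. Then K (dimension 2) consists of the simplices:

  0-simplices (8): [1], [2], [3], [4], [5], [6], [7], [8]
  1-simplices (24): (24 of them)
  2-simplices (16): [1,2,3], [1,2,6], [1,3,8], [1,5,7], [1,5,8], [1,6,7], [2,3,7], [2,4,6], [2,4,8], [2,7,8], [3,5,6], [3,5,7], [3,6,8], [4,5,6], [4,5,8], [6,7,8]

giving chain groups C_0 ≅ Z^8, C_1 ≅ Z^24, C_2 ≅ Z^16.

The boundary map ∂_1: C_1 → C_0 maps an edge to its endpoints' difference, ∂[p,q] = q − p. For instance
  ∂[3,8] = [8] − [3].
This gives a 8×24 integer matrix of rank 7; reducing to Smith normal form yields diagonal entries (1,1,1,1,1,1,1).

Boundary ∂_2: C_2 → C_1 sends each 2-simplex [p,q,r] to [q,r] − [p,r] + [p,q]. For instance
  ∂[1,3,8] = [3,8] − [1,8] + [1,3],
  ∂[2,4,8] = [4,8] − [2,8] + [2,4].
This gives a 24×16 integer matrix of rank 15; reducing to Smith normal form yields diagonal entries (1,1,1,1,1,1,1,1,1,1,1,1,1,1,1).

From H_k ≅ ker(∂_k) / im(∂_{k+1}) we obtain:

  H_1: rank ker ∂_1 − rank ∂_2 = (24 − 7) − 15 = 2, and the invariant factors of ∂_2 are all 1, so H_1 = Z^2.

(K is a triangulation of the torus T^2.)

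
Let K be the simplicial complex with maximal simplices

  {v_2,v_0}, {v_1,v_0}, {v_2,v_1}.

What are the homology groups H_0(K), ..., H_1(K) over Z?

H_0 = Z,  H_1 = Z.

Fix the vertex order v_0 < v_1 < v_2 and write every simplex with vertices in increasing order. Then dim K = 1 and the simplices of K are:

  0-simplices (3): [v_0], [v_1], [v_2]
  1-simplices (3): [v_0,v_1], [v_0,v_2], [v_1,v_2]

Hence C_0 ≅ Z^3, C_1 ≅ Z^3.

Boundary ∂_1: C_1 → C_0 is given by ∂[p,q] = [q] − [p]. For instance
  ∂[v_0,v_1] = [v_1] − [v_0].
This gives a 3×3 integer matrix of rank 2; reducing to Smith normal form yields diagonal entries (1,1).

Computing H_k = (kernel of ∂_k) / (image of ∂_{k+1}):

  H_0: rank C_0 − rank ∂_1 = 3 − 2 = 1, and the invariant factors of ∂_1 are all 1, so H_0 ≅ Z.
  H_1: rank ker ∂_1 − rank ∂_2 = (3 − 2) − 0 = 1, and there is no ∂_2, so H_1 ≅ Z.

As a check, the Euler characteristic is 3 − 3 = 0, which agrees with 1 − 1 = 0.
(K is a triangulation of the circle S^1.)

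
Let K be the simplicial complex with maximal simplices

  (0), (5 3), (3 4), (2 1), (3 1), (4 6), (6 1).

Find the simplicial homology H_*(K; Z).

Fix the vertex order 0 < 1 < 2 < 3 < 4 < 5 < 6 and write every simplex with vertices in increasing order. Then dim K = 1 and the simplices of K are:

  0-simplices (7): [0], [1], [2], [3], [4], [5], [6]
  1-simplices (6): [1,2], [1,3], [1,6], [3,4], [3,5], [4,6]

so the chain groups are C_0 ≅ Z^7, C_1 ≅ Z^6.

∂_1: C_1 → C_0 is given by ∂[p,q] = [q] − [p]. For instance
  ∂[1,2] = [2] − [1].
The resulting 7×6 matrix has rank 5, and its Smith normal form has invariant factors (1,1,1,1,1).

From H_k ≅ ker(∂_k) / im(∂_{k+1}) we obtain:

  H_0: rank C_0 − rank ∂_1 = 7 − 5 = 2, and the invariant factors of ∂_1 are all 1, so H_0 = Z^2.
  H_1: rank ker ∂_1 − rank ∂_2 = (6 − 5) − 0 = 1, and there is no ∂_2, so H_1 = Z.

As a check, the Euler characteristic is 7 − 6 = 1, which agrees with 2 − 1 = 1.

H_0 = Z^2,  H_1 = Z.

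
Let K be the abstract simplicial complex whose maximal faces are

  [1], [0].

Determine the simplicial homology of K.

H_0 ≅ Z^2.

K has 2 vertices.
rank ∂_0 = 0, rank ∂_1 = 0 ⇒ b_0 = 2 − 0 − 0 = 2. So H_0 ≅ Z^2.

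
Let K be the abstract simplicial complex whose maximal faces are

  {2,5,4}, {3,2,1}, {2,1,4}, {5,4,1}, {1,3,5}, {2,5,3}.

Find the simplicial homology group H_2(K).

H_2 ≅ Z.

Order the vertices as 1 < 2 < 3 < 4 < 5. Listing each simplex with vertices in this order, K has dimension 2 with simplices:

  0-simplices (5): [1], [2], [3], [4], [5]
  1-simplices (9): [1,2], [1,3], [1,4], [1,5], [2,3], [2,4], [2,5], [3,5], [4,5]
  2-simplices (6): [1,2,3], [1,2,4], [1,3,5], [1,4,5], [2,3,5], [2,4,5]

giving chain groups C_0 ≅ Z^5, C_1 ≅ Z^9, C_2 ≅ Z^6.

The boundary map ∂_1: C_1 → C_0 is given by ∂[p,q] = [q] − [p].
As a 5×9 matrix over Z this has rank 4, with invariant factors (1,1,1,1).

∂_2: C_2 → C_1 maps a triangle to the signed sum of its edges. For instance
  ∂[1,2,4] = [2,4] − [1,4] + [1,2],
  ∂[1,3,5] = [3,5] − [1,5] + [1,3].
The resulting 9×6 matrix has rank 5, and its Smith normal form has invariant factors (1,1,1,1,1).

Reading off H_k = ker ∂_k / im ∂_{k+1}:

  H_2: rank ker ∂_2 − rank ∂_3 = (6 − 5) − 0 = 1, and there is no ∂_3, so H_2 = Z.

(K is a triangulation of the 2-sphere S^2.)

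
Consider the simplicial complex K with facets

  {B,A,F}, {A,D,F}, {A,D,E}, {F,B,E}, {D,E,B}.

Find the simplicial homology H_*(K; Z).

K has 5 vertices, 10 edges, 5 triangles.
rank ∂_0 = 0, rank ∂_1 = 4 ⇒ b_0 = 5 − 0 − 4 = 1; all invariant factors of ∂_1 are 1 so no torsion. So H_0 = Z.
rank ∂_1 = 4, rank ∂_2 = 5 ⇒ b_1 = 10 − 4 − 5 = 1; all invariant factors of ∂_2 are 1 so no torsion. So H_1 = Z.
rank ∂_2 = 5, rank ∂_3 = 0 ⇒ b_2 = 5 − 5 − 0 = 0. So H_2 = 0.

H_0 = Z,  H_1 = Z,  H_2 = 0.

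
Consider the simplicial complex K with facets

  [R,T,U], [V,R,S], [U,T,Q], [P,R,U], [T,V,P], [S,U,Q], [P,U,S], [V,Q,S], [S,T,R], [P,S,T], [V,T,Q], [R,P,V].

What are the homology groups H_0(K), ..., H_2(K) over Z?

H_0 = Z,  H_1 = Z/2,  H_2 = 0.

Take the total order P < Q < R < S < T < U < V on the vertex set. Then K (dimension 2) consists of the simplices:

  0-simplices (7): P, Q, R, S, T, U, V
  1-simplices (18): PR, PS, PT, PU, PV, QS, QT, QU, QV, RS, RT, RU, RV, ST, SU, SV, TU, TV
  2-simplices (12): PRU, PRV, PST, PSU, PTV, QSU, QSV, QTU, QTV, RST, RSV, RTU

giving chain groups C_0 ≅ Z^7, C_1 ≅ Z^18, C_2 ≅ Z^12.

Boundary ∂_1: C_1 → C_0 is given by ∂[p,q] = [q] − [p].
The 7×18 boundary matrix has rank 6 and Smith normal form diag(1,1,1,1,1,1).

∂_2: C_2 → C_1 sends each 2-simplex [p,q,r] to [q,r] − [p,r] + [p,q]. For instance
  ∂RST = ST − RT + RS,
  ∂QTV = TV − QV + QT.
The resulting 18×12 matrix has rank 12, and its Smith normal form has invariant factors (1,1,1,1,1,1,1,1,1,1,1,2).

From H_k ≅ ker(∂_k) / im(∂_{k+1}) we obtain:

  H_0: rank C_0 − rank ∂_1 = 7 − 6 = 1, and the invariant factors of ∂_1 are all 1, so H_0 ≅ Z.
  H_1: rank ker ∂_1 − rank ∂_2 = (18 − 6) − 12 = 0, and ∂_2 has invariant factor 2 > 1, so H_1 ≅ Z/2.
  H_2: rank ker ∂_2 − rank ∂_3 = (12 − 12) − 0 = 0, and there is no ∂_3, so H_2 ≅ 0.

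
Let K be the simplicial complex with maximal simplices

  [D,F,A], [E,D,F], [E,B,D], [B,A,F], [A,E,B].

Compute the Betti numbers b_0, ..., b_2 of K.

Fix the vertex order A < B < D < E < F and write every simplex with vertices in increasing order. Then dim K = 2 and the simplices of K are:

  0-simplices (5): A, B, D, E, F
  1-simplices (10): AB, AD, AE, AF, BD, BE, BF, DE, DF, EF
  2-simplices (5): ABE, ABF, ADF, BDE, DEF

so the chain groups are C_0 ≅ Z^5, C_1 ≅ Z^10, C_2 ≅ Z^5.

∂_1: C_1 → C_0 maps an edge to its endpoints' difference, ∂[p,q] = q − p.
This gives a 5×10 integer matrix of rank 4; reducing to Smith normal form yields diagonal entries (1,1,1,1).

The boundary map ∂_2: C_2 → C_1 acts by ∂[p,q,r] = [q,r] − [p,r] + [p,q]. For instance
  ∂ABE = BE − AE + AB,
  ∂ABF = BF − AF + AB.
This gives a 10×5 integer matrix of rank 5; reducing to Smith normal form yields diagonal entries (1,1,1,1,1).

Computing H_k = (kernel of ∂_k) / (image of ∂_{k+1}):

  H_0: rank C_0 − rank ∂_1 = 5 − 4 = 1, and the invariant factors of ∂_1 are all 1, so H_0 = Z.
  H_1: rank ker ∂_1 − rank ∂_2 = (10 − 4) − 5 = 1, and the invariant factors of ∂_2 are all 1, so H_1 = Z.
  H_2: rank ker ∂_2 − rank ∂_3 = (5 − 5) − 0 = 0, and there is no ∂_3, so H_2 = 0.

Hence the Betti numbers are b_0 = 1, b_1 = 1, b_2 = 0.

b_0 = 1, b_1 = 1, b_2 = 0.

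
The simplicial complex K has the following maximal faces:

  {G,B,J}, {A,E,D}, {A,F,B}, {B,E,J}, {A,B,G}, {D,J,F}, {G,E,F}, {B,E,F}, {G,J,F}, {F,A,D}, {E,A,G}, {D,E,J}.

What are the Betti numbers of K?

Take the total order A < B < D < E < F < G < J on the vertex set. Then K (dimension 2) consists of the simplices:

  0-simplices (7): A, B, D, E, F, G, J
  1-simplices (18): AB, AD, AE, AF, AG, BE, BF, BG, BJ, DE, DF, DJ, EF, EG, EJ, FG, FJ, GJ
  2-simplices (12): ABF, ABG, ADE, ADF, AEG, BEF, BEJ, BGJ, DEJ, DFJ, EFG, FGJ

giving chain groups C_0 ≅ Z^7, C_1 ≅ Z^18, C_2 ≅ Z^12.

Boundary ∂_1: C_1 → C_0 sends each edge [p,q] (with p < q) to q − p.
As a 7×18 matrix over Z this has rank 6, with invariant factors (1,1,1,1,1,1).

Boundary ∂_2: C_2 → C_1 maps a triangle to the signed sum of its edges. For instance
  ∂BGJ = GJ − BJ + BG,
  ∂EFG = FG − EG + EF.
As a 18×12 matrix over Z this has rank 12, with invariant factors (1,1,1,1,1,1,1,1,1,1,1,2).

From H_k ≅ ker(∂_k) / im(∂_{k+1}) we obtain:

  H_0: rank C_0 − rank ∂_1 = 7 − 6 = 1, and the invariant factors of ∂_1 are all 1, so H_0 = Z.
  H_1: rank ker ∂_1 − rank ∂_2 = (18 − 6) − 12 = 0, and ∂_2 has invariant factor 2 > 1, so H_1 = Z/2.
  H_2: rank ker ∂_2 − rank ∂_3 = (12 − 12) − 0 = 0, and there is no ∂_3, so H_2 = 0.

As a check, the Euler characteristic is 7 − 18 + 12 = 1, which agrees with 1 − 0 + 0 = 1.
(K is a triangulation of the real projective plane RP^2.)

Hence the Betti numbers are b_0 = 1, b_1 = 0, b_2 = 0.

b_0 = 1, b_1 = 0, b_2 = 0.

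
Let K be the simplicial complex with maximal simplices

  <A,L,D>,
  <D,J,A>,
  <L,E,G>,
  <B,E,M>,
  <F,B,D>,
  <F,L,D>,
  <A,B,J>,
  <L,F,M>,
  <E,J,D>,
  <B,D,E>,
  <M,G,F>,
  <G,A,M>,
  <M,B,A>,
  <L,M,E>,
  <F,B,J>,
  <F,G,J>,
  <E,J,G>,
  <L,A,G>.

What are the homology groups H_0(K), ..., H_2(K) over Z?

Order the vertices as A < B < D < E < F < G < J < L < M. Listing each simplex with vertices in this order, K has dimension 2 with simplices:

  0-simplices (9): A, B, D, E, F, G, J, L, M
  1-simplices (27): AB, AD, AG, AJ, AL, AM, BD, BE, BF, BJ, BM, DE, DF, DJ, DL, EG, EJ, EL, EM, FG, FJ, FL, FM, GJ, GL, GM, LM
  2-simplices (18): ABJ, ABM, ADJ, ADL, AGL, AGM, BDE, BDF, BEM, BFJ, DEJ, DFL, EGJ, EGL, ELM, FGJ, FGM, FLM

Hence C_0 ≅ Z^9, C_1 ≅ Z^27, C_2 ≅ Z^18.

∂_1: C_1 → C_0 maps an edge to its endpoints' difference, ∂[p,q] = q − p. For instance
  ∂AL = L − A.
The 9×27 boundary matrix has rank 8 and Smith normal form diag(1,1,1,1,1,1,1,1).

∂_2: C_2 → C_1 acts by ∂[p,q,r] = [q,r] − [p,r] + [p,q]. For instance
  ∂AGM = GM − AM + AG,
  ∂BDE = DE − BE + BD.
This gives a 27×18 integer matrix of rank 18; reducing to Smith normal form yields diagonal entries (1,1,1,1,1,1,1,1,1,1,1,1,1,1,1,1,1,2).

From H_k ≅ ker(∂_k) / im(∂_{k+1}) we obtain:

  H_0: rank C_0 − rank ∂_1 = 9 − 8 = 1, and the invariant factors of ∂_1 are all 1, so H_0 ≅ Z.
  H_1: rank ker ∂_1 − rank ∂_2 = (27 − 8) − 18 = 1, and ∂_2 has invariant factor 2 > 1, so H_1 ≅ Z ⊕ Z_2.
  H_2: rank ker ∂_2 − rank ∂_3 = (18 − 18) − 0 = 0, and there is no ∂_3, so H_2 ≅ 0.

H_0 = Z,  H_1 = Z ⊕ Z_2,  H_2 = 0.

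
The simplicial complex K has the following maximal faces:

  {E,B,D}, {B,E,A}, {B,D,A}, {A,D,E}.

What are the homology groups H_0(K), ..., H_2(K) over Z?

Order the vertices as A < B < D < E. Listing each simplex with vertices in this order, K has dimension 2 with simplices:

  0-simplices (4): A, B, D, E
  1-simplices (6): AB, AD, AE, BD, BE, DE
  2-simplices (4): ABD, ABE, ADE, BDE

giving chain groups C_0 ≅ Z^4, C_1 ≅ Z^6, C_2 ≅ Z^4.

∂_1: C_1 → C_0 maps an edge to its endpoints' difference, ∂[p,q] = q − p.
The 4×6 boundary matrix has rank 3 and Smith normal form diag(1,1,1).

∂_2: C_2 → C_1 maps a triangle to the signed sum of its edges. For instance
  ∂ADE = DE − AE + AD,
  ∂BDE = DE − BE + BD.
The 6×4 boundary matrix has rank 3 and Smith normal form diag(1,1,1).

From H_k ≅ ker(∂_k) / im(∂_{k+1}) we obtain:

  H_0: rank C_0 − rank ∂_1 = 4 − 3 = 1, and the invariant factors of ∂_1 are all 1, so H_0 = Z.
  H_1: rank ker ∂_1 − rank ∂_2 = (6 − 3) − 3 = 0, and the invariant factors of ∂_2 are all 1, so H_1 = 0.
  H_2: rank ker ∂_2 − rank ∂_3 = (4 − 3) − 0 = 1, and there is no ∂_3, so H_2 = Z.

H_0 = Z,  H_1 = 0,  H_2 = Z.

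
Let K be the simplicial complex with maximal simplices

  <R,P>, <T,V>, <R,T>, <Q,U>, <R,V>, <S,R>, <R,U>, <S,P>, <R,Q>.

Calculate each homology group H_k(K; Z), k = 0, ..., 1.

Order the vertices as P < Q < R < S < T < U < V. Listing each simplex with vertices in this order, K has dimension 1 with simplices:

  0-simplices (7): P, Q, R, S, T, U, V
  1-simplices (9): PR, PS, QR, QU, RS, RT, RU, RV, TV

Hence C_0 ≅ Z^7, C_1 ≅ Z^9.

The boundary map ∂_1: C_1 → C_0 sends each edge [p,q] (with p < q) to q − p. For instance
  ∂RS = S − R.
This gives a 7×9 integer matrix of rank 6; reducing to Smith normal form yields diagonal entries (1,1,1,1,1,1).

Computing H_k = (kernel of ∂_k) / (image of ∂_{k+1}):

  H_0: rank C_0 − rank ∂_1 = 7 − 6 = 1, and the invariant factors of ∂_1 are all 1, so H_0 ≅ Z.
  H_1: rank ker ∂_1 − rank ∂_2 = (9 − 6) − 0 = 3, and there is no ∂_2, so H_1 ≅ Z^3.

As a check, the Euler characteristic is 7 − 9 = -2, which agrees with 1 − 3 = -2.

H_0 ≅ Z,  H_1 ≅ Z^3.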